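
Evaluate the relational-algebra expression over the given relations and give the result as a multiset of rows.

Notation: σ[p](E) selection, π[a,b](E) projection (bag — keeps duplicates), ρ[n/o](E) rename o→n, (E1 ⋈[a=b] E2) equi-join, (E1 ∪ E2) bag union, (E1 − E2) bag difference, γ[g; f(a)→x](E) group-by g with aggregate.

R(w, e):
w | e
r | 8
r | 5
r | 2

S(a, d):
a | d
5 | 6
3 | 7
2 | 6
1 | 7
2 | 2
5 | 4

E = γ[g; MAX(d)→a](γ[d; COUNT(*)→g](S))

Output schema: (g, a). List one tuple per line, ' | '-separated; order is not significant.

Row counts bottom-up:
  S → 6
  γ[d; COUNT(*)→g](S) → 4
  γ[g; MAX(d)→a](γ[d; COUNT(*)→g](S)) → 2

== RESULT ==
g | a
1 | 4
2 | 7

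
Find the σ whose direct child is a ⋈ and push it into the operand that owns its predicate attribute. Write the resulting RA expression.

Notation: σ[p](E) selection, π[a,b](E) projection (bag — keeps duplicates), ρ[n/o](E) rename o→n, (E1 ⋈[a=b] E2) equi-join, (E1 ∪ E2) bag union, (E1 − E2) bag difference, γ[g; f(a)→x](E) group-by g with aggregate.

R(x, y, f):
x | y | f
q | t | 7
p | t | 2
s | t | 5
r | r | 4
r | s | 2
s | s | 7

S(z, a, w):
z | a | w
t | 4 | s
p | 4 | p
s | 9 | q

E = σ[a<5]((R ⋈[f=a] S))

σ filters on a, owned by the right side.
E' = (R ⋈[f=a] σ[a<5](S))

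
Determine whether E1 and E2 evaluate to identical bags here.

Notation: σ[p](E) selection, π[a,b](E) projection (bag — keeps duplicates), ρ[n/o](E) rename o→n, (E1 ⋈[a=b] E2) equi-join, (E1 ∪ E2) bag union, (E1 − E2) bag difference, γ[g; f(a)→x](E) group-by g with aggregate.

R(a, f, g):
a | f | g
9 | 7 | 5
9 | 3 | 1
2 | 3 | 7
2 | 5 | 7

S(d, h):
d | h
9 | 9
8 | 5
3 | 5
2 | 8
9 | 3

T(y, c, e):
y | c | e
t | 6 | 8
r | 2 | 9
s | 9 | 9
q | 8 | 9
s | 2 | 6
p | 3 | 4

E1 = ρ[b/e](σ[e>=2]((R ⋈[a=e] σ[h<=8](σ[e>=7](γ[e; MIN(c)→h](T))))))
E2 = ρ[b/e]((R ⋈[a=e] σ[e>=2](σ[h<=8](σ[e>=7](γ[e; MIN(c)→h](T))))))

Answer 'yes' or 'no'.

E1 subexpression sizes:
  R → 4
  T → 6
  γ[e; MIN(c)→h](T) → 4
  σ[e>=7](γ[e; MIN(c)→h](T)) → 2
  σ[h<=8](σ[e>=7](γ[e; MIN(c)→h](T))) → 2
  (R ⋈[a=e] σ[h<=8](σ[e>=7](γ[e; MIN(c)→h](T)))) → 2
  σ[e>=2]((R ⋈[a=e] σ[h<=8](σ[e>=7](γ[e; MIN(c)→h](T))))) → 2
  ρ[b/e](σ[e>=2]((R ⋈[a=e] σ[h<=8](σ[e>=7](γ[e; MIN(c)→h](T)))))) → 2
E2 subexpression sizes:
  R → 4
  T → 6
  γ[e; MIN(c)→h](T) → 4
  σ[e>=7](γ[e; MIN(c)→h](T)) → 2
  σ[h<=8](σ[e>=7](γ[e; MIN(c)→h](T))) → 2
  σ[e>=2](σ[h<=8](σ[e>=7](γ[e; MIN(c)→h](T)))) → 2
  (R ⋈[a=e] σ[e>=2](σ[h<=8](σ[e>=7](γ[e; MIN(c)→h](T))))) → 2
  ρ[b/e]((R ⋈[a=e] σ[e>=2](σ[h<=8](σ[e>=7](γ[e; MIN(c)→h](T)))))) → 2

E1 and E2 produce the same multiset:
a | f | g | b | h
9 | 3 | 1 | 9 | 2
9 | 7 | 5 | 9 | 2

yes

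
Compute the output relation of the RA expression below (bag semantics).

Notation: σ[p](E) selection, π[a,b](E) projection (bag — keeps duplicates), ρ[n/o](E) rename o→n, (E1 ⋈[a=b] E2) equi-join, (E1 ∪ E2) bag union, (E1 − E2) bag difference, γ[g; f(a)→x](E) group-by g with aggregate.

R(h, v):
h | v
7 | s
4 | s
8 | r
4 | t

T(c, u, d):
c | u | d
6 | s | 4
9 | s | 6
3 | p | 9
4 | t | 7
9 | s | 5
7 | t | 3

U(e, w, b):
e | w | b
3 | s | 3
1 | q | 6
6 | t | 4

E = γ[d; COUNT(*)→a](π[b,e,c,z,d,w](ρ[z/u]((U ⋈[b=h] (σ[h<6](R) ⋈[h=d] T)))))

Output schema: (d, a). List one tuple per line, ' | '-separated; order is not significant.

Per-node cardinality:
  U → 3
  R → 4
  σ[h<6](R) → 2
  T → 6
  (σ[h<6](R) ⋈[h=d] T) → 2
  (U ⋈[b=h] (σ[h<6](R) ⋈[h=d] T)) → 2
  ρ[z/u]((U ⋈[b=h] (σ[h<6](R) ⋈[h=d] T))) → 2
  π[b,e,c,z,d,w](ρ[z/u]((U ⋈[b=h] (σ[h<6](R) ⋈[h=d] T)))) → 2
  γ[d; COUNT(*)→a](π[b,e,c,z,d,w](ρ[z/u]((U ⋈[b=h] (σ[h<6](R) ⋈[h=d] T))))) → 1

== RESULT ==
d | a
4 | 2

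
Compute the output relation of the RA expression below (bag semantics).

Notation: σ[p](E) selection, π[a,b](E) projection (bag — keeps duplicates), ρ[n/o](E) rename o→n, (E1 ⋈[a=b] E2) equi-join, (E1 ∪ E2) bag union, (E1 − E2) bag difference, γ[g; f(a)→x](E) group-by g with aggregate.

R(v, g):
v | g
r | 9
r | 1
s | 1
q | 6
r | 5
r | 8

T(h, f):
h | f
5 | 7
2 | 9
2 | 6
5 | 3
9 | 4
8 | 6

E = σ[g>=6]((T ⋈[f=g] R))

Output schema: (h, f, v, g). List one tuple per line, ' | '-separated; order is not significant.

Per-node cardinality:
  T → 6
  R → 6
  (T ⋈[f=g] R) → 3
  σ[g>=6]((T ⋈[f=g] R)) → 3

== RESULT ==
h | f | v | g
2 | 6 | q | 6
2 | 9 | r | 9
8 | 6 | q | 6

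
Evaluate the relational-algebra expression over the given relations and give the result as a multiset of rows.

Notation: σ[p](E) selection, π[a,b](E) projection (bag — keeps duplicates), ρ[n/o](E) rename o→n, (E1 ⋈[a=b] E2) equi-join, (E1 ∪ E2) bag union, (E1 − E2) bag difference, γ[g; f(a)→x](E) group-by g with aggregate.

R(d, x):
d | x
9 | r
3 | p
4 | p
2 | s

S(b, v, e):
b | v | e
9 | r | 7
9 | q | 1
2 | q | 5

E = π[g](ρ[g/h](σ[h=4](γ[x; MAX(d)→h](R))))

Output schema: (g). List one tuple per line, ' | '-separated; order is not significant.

Row counts bottom-up:
  R → 4
  γ[x; MAX(d)→h](R) → 3
  σ[h=4](γ[x; MAX(d)→h](R)) → 1
  ρ[g/h](σ[h=4](γ[x; MAX(d)→h](R))) → 1
  π[g](ρ[g/h](σ[h=4](γ[x; MAX(d)→h](R)))) → 1

== RESULT ==
g
4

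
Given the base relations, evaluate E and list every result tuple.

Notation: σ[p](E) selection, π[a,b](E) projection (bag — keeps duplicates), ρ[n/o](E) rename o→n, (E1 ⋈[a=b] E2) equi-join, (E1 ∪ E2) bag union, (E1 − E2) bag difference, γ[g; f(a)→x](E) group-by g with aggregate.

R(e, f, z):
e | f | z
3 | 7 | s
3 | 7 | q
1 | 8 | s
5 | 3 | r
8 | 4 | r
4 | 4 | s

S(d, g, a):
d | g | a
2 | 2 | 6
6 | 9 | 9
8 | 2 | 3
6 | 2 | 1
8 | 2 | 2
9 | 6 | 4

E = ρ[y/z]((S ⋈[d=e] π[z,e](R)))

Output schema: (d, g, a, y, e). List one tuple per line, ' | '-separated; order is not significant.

Row counts bottom-up:
  S → 6
  R → 6
  π[z,e](R) → 6
  (S ⋈[d=e] π[z,e](R)) → 2
  ρ[y/z]((S ⋈[d=e] π[z,e](R))) → 2

== RESULT ==
d | g | a | y | e
8 | 2 | 2 | r | 8
8 | 2 | 3 | r | 8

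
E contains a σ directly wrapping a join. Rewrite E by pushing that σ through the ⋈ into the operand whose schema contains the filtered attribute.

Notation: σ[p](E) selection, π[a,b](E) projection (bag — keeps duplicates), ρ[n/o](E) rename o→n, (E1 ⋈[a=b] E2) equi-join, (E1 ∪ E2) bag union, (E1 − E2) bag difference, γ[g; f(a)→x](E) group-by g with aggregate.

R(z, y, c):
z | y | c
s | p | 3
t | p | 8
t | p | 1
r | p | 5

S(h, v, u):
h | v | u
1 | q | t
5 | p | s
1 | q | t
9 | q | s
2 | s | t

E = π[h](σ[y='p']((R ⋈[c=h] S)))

σ filters on y, owned by the left side.
E' = π[h]((σ[y='p'](R) ⋈[c=h] S))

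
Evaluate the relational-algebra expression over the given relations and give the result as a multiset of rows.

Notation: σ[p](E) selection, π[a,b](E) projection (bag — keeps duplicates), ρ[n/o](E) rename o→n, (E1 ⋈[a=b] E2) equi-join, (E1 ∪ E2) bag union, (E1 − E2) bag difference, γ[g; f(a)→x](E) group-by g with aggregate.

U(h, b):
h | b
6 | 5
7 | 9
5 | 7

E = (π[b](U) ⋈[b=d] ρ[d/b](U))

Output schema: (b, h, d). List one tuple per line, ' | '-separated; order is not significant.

Per-node cardinality:
  U → 3
  π[b](U) → 3
  U → 3
  ρ[d/b](U) → 3
  (π[b](U) ⋈[b=d] ρ[d/b](U)) → 3

== RESULT ==
b | h | d
5 | 6 | 5
7 | 5 | 7
9 | 7 | 9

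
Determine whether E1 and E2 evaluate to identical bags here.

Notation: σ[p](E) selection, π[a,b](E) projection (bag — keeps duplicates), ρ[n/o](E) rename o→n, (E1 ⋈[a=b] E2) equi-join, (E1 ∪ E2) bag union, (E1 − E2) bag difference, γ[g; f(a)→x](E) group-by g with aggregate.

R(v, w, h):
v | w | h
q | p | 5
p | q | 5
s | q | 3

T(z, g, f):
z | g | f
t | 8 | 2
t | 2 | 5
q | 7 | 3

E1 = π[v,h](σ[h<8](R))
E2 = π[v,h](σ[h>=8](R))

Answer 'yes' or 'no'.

E1 stepwise |·|:
  R → 3
  σ[h<8](R) → 3
  π[v,h](σ[h<8](R)) → 3
E2 stepwise |·|:
  R → 3
  σ[h>=8](R) → 0
  π[v,h](σ[h>=8](R)) → 0

E1 result:
v | h
p | 5
q | 5
s | 3
E2 result:
v | h
(0 rows)
Witness: ('p', 5) appears 1× in E1 but 0× in E2.

no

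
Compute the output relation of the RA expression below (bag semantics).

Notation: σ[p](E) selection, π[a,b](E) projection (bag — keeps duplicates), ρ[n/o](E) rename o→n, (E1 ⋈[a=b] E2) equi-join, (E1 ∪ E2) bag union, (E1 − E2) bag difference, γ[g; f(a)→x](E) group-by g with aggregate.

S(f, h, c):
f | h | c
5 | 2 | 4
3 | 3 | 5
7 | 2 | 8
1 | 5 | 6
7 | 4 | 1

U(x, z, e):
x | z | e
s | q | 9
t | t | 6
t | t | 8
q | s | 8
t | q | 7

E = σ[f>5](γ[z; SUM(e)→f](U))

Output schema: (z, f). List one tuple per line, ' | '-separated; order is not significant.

Stepwise |·|:
  U → 5
  γ[z; SUM(e)→f](U) → 3
  σ[f>5](γ[z; SUM(e)→f](U)) → 3

== RESULT ==
z | f
q | 16
s | 8
t | 14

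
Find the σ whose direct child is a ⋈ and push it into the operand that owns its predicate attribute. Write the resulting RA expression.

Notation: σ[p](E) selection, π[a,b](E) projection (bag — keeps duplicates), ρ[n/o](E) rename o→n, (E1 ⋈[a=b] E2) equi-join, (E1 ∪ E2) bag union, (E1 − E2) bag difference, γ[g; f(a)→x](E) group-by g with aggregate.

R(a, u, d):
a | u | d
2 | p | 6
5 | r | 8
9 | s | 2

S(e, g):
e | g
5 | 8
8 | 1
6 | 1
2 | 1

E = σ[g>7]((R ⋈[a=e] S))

σ filters on g, owned by the right side.
E' = (R ⋈[a=e] σ[g>7](S))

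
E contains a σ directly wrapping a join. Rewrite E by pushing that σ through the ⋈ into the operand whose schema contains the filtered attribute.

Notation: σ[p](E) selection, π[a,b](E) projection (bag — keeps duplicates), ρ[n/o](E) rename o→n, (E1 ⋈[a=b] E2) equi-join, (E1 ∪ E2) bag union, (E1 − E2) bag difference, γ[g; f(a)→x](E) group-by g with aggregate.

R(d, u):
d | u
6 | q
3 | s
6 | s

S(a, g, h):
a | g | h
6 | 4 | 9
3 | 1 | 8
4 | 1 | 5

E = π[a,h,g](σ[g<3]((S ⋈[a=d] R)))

σ filters on g, owned by the left side.
E' = π[a,h,g]((σ[g<3](S) ⋈[a=d] R))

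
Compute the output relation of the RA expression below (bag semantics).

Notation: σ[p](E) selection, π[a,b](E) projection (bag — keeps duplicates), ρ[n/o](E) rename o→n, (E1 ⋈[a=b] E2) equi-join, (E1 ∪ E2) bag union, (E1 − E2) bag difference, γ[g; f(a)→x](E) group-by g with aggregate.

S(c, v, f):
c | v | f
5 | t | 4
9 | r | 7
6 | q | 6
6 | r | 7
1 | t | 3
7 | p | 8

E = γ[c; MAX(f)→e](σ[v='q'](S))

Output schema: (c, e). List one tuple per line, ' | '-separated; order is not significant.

Per-node cardinality:
  S → 6
  σ[v='q'](S) → 1
  γ[c; MAX(f)→e](σ[v='q'](S)) → 1

== RESULT ==
c | e
6 | 6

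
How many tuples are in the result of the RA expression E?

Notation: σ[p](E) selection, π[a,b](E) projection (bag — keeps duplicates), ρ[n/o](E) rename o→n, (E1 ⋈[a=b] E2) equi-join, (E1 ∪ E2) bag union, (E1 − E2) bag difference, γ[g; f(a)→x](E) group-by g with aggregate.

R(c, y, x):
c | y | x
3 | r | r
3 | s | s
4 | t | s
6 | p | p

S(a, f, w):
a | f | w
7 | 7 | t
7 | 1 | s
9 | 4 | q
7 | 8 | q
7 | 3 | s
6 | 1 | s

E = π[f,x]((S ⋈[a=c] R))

Subexpression sizes:
  S → 6
  R → 4
  (S ⋈[a=c] R) → 1
  π[f,x]((S ⋈[a=c] R)) → 1

|E| = 1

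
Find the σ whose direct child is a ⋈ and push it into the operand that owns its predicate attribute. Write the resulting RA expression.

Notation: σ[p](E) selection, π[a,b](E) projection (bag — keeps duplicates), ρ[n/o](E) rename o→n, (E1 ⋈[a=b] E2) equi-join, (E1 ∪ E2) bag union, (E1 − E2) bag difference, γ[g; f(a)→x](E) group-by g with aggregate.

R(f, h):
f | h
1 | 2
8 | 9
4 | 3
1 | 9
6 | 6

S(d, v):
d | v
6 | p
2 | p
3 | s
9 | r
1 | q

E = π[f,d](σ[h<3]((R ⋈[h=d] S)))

σ filters on h, owned by the left side.
E' = π[f,d]((σ[h<3](R) ⋈[h=d] S))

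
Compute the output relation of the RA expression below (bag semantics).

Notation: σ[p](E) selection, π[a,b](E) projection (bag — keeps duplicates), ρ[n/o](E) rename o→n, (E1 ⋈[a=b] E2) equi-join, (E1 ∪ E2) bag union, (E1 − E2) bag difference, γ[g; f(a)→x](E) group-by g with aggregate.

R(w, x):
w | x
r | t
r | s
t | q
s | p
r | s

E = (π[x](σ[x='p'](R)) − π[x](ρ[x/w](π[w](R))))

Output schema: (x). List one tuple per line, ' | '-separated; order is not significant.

Subexpression sizes:
  R → 5
  σ[x='p'](R) → 1
  π[x](σ[x='p'](R)) → 1
  R → 5
  π[w](R) → 5
  ρ[x/w](π[w](R)) → 5
  π[x](ρ[x/w](π[w](R))) → 5
  (π[x](σ[x='p'](R)) − π[x](ρ[x/w](π[w](R)))) → 1

== RESULT ==
x
p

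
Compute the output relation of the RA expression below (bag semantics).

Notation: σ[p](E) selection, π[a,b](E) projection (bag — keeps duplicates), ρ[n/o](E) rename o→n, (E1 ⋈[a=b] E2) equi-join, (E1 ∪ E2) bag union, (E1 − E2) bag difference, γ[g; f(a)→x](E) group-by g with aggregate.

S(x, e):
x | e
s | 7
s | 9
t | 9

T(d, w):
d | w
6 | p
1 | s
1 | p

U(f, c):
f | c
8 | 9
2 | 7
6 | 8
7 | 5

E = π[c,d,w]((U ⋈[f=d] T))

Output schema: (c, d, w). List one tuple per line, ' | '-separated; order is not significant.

Stepwise |·|:
  U → 4
  T → 3
  (U ⋈[f=d] T) → 1
  π[c,d,w]((U ⋈[f=d] T)) → 1

== RESULT ==
c | d | w
8 | 6 | p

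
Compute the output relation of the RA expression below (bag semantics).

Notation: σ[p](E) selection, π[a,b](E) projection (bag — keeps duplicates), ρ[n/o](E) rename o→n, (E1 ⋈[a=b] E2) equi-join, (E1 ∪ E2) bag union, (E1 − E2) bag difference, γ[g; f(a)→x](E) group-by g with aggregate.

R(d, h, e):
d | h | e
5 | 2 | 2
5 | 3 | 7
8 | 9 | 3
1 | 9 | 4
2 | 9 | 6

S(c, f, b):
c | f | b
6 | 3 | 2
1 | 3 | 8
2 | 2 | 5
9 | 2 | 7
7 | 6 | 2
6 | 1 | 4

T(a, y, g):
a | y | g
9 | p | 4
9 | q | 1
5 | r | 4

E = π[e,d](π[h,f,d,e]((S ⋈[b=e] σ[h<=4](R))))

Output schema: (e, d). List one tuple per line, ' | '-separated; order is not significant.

Subexpression sizes:
  S → 6
  R → 5
  σ[h<=4](R) → 2
  (S ⋈[b=e] σ[h<=4](R)) → 3
  π[h,f,d,e]((S ⋈[b=e] σ[h<=4](R))) → 3
  π[e,d](π[h,f,d,e]((S ⋈[b=e] σ[h<=4](R)))) → 3

== RESULT ==
e | d
2 | 5
2 | 5
7 | 5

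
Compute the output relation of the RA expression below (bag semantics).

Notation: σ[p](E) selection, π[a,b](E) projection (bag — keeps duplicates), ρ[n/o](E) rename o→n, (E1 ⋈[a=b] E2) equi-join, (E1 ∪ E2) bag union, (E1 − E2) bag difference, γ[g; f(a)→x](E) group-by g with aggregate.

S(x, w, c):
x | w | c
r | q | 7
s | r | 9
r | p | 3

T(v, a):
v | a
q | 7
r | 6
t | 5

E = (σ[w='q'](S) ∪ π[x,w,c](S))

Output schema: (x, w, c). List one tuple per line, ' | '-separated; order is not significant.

Row counts bottom-up:
  S → 3
  σ[w='q'](S) → 1
  S → 3
  π[x,w,c](S) → 3
  (σ[w='q'](S) ∪ π[x,w,c](S)) → 4

== RESULT ==
x | w | c
r | p | 3
r | q | 7
r | q | 7
s | r | 9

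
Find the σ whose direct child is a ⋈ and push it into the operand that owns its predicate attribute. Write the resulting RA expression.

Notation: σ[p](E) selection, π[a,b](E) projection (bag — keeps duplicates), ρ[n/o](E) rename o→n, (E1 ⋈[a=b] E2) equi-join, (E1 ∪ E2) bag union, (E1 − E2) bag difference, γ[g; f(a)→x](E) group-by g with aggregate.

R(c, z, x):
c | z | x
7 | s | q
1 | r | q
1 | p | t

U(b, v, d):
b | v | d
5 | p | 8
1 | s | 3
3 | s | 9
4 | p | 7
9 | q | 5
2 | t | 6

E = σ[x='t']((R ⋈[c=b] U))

σ filters on x, owned by the left side.
E' = (σ[x='t'](R) ⋈[c=b] U)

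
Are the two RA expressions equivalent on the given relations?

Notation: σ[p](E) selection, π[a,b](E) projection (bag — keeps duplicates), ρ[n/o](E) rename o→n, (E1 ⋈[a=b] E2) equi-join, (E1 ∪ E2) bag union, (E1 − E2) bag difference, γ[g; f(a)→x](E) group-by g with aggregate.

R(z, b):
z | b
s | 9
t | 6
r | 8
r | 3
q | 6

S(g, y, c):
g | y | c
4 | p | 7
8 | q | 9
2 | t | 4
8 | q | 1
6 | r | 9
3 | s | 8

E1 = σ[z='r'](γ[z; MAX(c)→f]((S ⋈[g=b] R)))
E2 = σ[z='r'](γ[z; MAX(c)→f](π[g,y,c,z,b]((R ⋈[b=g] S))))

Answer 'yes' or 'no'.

E1 row counts bottom-up:
  S → 6
  R → 5
  (S ⋈[g=b] R) → 5
  γ[z; MAX(c)→f]((S ⋈[g=b] R)) → 3
  σ[z='r'](γ[z; MAX(c)→f]((S ⋈[g=b] R))) → 1
E2 row counts bottom-up:
  R → 5
  S → 6
  (R ⋈[b=g] S) → 5
  π[g,y,c,z,b]((R ⋈[b=g] S)) → 5
  γ[z; MAX(c)→f](π[g,y,c,z,b]((R ⋈[b=g] S))) → 3
  σ[z='r'](γ[z; MAX(c)→f](π[g,y,c,z,b]((R ⋈[b=g] S)))) → 1

E1 and E2 produce the same multiset:
z | f
r | 9

yes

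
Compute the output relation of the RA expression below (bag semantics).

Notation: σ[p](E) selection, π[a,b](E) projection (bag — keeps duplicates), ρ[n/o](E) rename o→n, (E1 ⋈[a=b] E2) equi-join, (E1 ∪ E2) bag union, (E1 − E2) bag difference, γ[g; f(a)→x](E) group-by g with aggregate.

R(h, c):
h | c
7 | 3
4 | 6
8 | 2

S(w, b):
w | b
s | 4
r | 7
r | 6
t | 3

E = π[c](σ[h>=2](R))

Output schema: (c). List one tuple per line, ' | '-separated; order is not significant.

Row counts bottom-up:
  R → 3
  σ[h>=2](R) → 3
  π[c](σ[h>=2](R)) → 3

== RESULT ==
c
2
3
6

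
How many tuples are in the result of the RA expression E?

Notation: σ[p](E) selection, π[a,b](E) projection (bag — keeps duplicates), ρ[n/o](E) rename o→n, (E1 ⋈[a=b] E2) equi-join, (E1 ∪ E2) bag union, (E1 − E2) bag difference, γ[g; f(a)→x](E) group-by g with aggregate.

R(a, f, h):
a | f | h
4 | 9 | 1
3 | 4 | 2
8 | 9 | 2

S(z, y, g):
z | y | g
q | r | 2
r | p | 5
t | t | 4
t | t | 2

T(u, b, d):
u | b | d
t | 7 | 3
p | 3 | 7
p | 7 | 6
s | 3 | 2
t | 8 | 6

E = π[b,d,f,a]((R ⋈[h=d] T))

Stepwise |·|:
  R → 3
  T → 5
  (R ⋈[h=d] T) → 2
  π[b,d,f,a]((R ⋈[h=d] T)) → 2

|E| = 2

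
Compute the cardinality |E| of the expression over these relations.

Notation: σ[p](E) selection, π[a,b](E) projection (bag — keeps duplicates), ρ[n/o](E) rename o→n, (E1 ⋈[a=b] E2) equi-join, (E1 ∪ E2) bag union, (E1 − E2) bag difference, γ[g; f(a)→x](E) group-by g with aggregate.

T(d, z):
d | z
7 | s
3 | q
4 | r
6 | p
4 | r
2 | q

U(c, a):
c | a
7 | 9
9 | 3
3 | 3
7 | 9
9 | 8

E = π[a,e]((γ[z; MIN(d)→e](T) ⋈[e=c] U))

Stepwise |·|:
  T → 6
  γ[z; MIN(d)→e](T) → 4
  U → 5
  (γ[z; MIN(d)→e](T) ⋈[e=c] U) → 2
  π[a,e]((γ[z; MIN(d)→e](T) ⋈[e=c] U)) → 2

|E| = 2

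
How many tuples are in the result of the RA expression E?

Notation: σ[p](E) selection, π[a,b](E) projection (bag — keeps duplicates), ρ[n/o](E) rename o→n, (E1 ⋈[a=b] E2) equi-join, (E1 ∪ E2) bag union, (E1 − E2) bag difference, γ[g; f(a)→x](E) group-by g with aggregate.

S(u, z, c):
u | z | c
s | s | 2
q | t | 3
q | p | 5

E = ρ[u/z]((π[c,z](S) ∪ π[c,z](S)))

Stepwise |·|:
  S → 3
  π[c,z](S) → 3
  S → 3
  π[c,z](S) → 3
  (π[c,z](S) ∪ π[c,z](S)) → 6
  ρ[u/z]((π[c,z](S) ∪ π[c,z](S))) → 6

|E| = 6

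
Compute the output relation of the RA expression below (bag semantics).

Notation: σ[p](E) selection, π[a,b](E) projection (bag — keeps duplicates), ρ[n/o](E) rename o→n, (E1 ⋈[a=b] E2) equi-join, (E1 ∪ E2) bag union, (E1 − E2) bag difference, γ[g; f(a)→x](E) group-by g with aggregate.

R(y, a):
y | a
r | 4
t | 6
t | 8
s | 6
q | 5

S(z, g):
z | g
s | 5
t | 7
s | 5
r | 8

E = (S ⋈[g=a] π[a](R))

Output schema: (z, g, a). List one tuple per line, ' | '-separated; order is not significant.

Subexpression sizes:
  S → 4
  R → 5
  π[a](R) → 5
  (S ⋈[g=a] π[a](R)) → 3

== RESULT ==
z | g | a
r | 8 | 8
s | 5 | 5
s | 5 | 5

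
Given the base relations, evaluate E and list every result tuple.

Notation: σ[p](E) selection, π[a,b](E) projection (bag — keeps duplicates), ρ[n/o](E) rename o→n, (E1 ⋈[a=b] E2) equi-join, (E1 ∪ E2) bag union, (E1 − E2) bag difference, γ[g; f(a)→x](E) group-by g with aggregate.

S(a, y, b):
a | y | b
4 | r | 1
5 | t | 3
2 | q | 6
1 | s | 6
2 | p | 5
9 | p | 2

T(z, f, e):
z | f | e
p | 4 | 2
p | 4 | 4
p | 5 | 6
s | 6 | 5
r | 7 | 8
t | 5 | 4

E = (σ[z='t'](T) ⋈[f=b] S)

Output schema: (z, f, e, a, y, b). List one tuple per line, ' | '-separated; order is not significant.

Subexpression sizes:
  T → 6
  σ[z='t'](T) → 1
  S → 6
  (σ[z='t'](T) ⋈[f=b] S) → 1

== RESULT ==
z | f | e | a | y | b
t | 5 | 4 | 2 | p | 5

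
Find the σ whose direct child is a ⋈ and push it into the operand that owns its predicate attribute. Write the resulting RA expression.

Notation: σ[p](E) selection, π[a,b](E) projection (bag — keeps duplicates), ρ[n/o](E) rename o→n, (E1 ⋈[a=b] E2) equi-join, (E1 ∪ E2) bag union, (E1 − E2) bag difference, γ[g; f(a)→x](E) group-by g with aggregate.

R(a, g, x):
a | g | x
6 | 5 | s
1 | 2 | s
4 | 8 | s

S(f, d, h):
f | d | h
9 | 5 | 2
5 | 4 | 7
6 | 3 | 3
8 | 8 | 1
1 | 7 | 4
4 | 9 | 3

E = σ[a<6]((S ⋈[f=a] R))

σ filters on a, owned by the right side.
E' = (S ⋈[f=a] σ[a<6](R))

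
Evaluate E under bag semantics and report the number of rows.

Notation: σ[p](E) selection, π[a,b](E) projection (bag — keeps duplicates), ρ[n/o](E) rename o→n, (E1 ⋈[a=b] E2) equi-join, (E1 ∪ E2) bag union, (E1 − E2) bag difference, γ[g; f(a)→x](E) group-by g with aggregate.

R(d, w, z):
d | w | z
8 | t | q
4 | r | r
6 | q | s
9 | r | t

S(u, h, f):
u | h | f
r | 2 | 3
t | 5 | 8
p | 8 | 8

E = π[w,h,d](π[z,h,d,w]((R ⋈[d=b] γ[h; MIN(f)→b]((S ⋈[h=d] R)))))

Stepwise |·|:
  R → 4
  S → 3
  R → 4
  (S ⋈[h=d] R) → 1
  γ[h; MIN(f)→b]((S ⋈[h=d] R)) → 1
  (R ⋈[d=b] γ[h; MIN(f)→b]((S ⋈[h=d] R))) → 1
  π[z,h,d,w]((R ⋈[d=b] γ[h; MIN(f)→b]((S ⋈[h=d] R)))) → 1
  π[w,h,d](π[z,h,d,w]((R ⋈[d=b] γ[h; MIN(f)→b]((S ⋈[h=d] R))))) → 1

|E| = 1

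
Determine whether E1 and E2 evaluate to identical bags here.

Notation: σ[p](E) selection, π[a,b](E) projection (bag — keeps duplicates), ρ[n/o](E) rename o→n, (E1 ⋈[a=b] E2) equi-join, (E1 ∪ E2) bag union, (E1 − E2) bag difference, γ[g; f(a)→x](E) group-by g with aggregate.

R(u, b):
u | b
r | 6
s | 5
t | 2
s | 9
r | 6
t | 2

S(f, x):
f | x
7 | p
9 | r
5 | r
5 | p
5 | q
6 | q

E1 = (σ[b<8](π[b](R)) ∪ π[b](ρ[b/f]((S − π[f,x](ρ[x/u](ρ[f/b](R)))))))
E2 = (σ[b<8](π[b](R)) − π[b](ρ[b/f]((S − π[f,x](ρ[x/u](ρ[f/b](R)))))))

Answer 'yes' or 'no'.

E1 per-node cardinality:
  R → 6
  π[b](R) → 6
  σ[b<8](π[b](R)) → 5
  S → 6
  R → 6
  ρ[f/b](R) → 6
  ρ[x/u](ρ[f/b](R)) → 6
  π[f,x](ρ[x/u](ρ[f/b](R))) → 6
  (S − π[f,x](ρ[x/u](ρ[f/b](R)))) → 6
  ρ[b/f]((S − π[f,x](ρ[x/u](ρ[f/b](R))))) → 6
  π[b](ρ[b/f]((S − π[f,x](ρ[x/u](ρ[f/b](R)))))) → 6
  (σ[b<8](π[b](R)) ∪ π[b](ρ[b/f]((S − π[f,x](ρ[x/u](ρ[f/b](R))))))) → 11
E2 per-node cardinality:
  R → 6
  π[b](R) → 6
  σ[b<8](π[b](R)) → 5
  S → 6
  R → 6
  ρ[f/b](R) → 6
  ρ[x/u](ρ[f/b](R)) → 6
  π[f,x](ρ[x/u](ρ[f/b](R))) → 6
  (S − π[f,x](ρ[x/u](ρ[f/b](R)))) → 6
  ρ[b/f]((S − π[f,x](ρ[x/u](ρ[f/b](R))))) → 6
  π[b](ρ[b/f]((S − π[f,x](ρ[x/u](ρ[f/b](R)))))) → 6
  (σ[b<8](π[b](R)) − π[b](ρ[b/f]((S − π[f,x](ρ[x/u](ρ[f/b](R))))))) → 3

E1 result:
b
2
2
5
5
5
5
6
6
6
7
9
E2 result:
b
2
2
6
Witness: (6,) appears 3× in E1 but 1× in E2.

no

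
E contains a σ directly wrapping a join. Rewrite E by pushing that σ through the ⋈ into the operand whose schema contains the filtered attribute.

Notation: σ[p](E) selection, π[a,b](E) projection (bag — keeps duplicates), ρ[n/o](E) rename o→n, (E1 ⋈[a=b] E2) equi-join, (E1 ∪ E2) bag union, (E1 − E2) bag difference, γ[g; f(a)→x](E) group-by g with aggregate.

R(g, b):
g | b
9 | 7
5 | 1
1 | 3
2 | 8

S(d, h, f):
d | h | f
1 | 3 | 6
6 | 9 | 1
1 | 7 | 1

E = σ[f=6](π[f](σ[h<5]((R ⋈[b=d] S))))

σ filters on h, owned by the right side.
E' = σ[f=6](π[f]((R ⋈[b=d] σ[h<5](S))))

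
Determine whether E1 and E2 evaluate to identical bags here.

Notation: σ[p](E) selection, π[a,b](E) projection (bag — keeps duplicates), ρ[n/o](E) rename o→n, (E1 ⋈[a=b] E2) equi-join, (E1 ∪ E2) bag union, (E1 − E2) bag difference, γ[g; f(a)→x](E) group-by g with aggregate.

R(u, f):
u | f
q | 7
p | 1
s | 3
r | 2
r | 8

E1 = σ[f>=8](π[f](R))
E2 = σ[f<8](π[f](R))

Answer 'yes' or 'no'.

E1 row counts bottom-up:
  R → 5
  π[f](R) → 5
  σ[f>=8](π[f](R)) → 1
E2 row counts bottom-up:
  R → 5
  π[f](R) → 5
  σ[f<8](π[f](R)) → 4

E1 result:
f
8
E2 result:
f
1
2
3
7
Witness: (1,) appears 0× in E1 but 1× in E2.

no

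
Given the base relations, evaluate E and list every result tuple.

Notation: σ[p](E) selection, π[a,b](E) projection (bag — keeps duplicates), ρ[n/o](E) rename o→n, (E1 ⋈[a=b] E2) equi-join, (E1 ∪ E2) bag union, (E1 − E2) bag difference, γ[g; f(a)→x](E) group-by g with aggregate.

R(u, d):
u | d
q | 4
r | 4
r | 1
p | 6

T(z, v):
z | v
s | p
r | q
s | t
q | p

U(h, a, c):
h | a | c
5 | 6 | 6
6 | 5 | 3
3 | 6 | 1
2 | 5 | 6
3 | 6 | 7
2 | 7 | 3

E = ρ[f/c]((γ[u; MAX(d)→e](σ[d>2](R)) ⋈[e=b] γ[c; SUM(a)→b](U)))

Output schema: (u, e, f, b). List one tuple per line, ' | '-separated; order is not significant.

Row counts bottom-up:
  R → 4
  σ[d>2](R) → 3
  γ[u; MAX(d)→e](σ[d>2](R)) → 3
  U → 6
  γ[c; SUM(a)→b](U) → 4
  (γ[u; MAX(d)→e](σ[d>2](R)) ⋈[e=b] γ[c; SUM(a)→b](U)) → 2
  ρ[f/c]((γ[u; MAX(d)→e](σ[d>2](R)) ⋈[e=b] γ[c; SUM(a)→b](U))) → 2

== RESULT ==
u | e | f | b
p | 6 | 1 | 6
p | 6 | 7 | 6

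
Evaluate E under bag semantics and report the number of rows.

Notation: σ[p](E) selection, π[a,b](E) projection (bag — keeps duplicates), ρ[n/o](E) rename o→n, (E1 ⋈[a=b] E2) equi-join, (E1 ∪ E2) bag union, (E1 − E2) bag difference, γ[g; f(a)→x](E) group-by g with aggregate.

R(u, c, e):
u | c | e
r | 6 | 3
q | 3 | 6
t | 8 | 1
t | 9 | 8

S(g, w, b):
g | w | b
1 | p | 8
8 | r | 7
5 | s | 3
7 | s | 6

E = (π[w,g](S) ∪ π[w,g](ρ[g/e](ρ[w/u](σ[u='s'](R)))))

Per-node cardinality:
  S → 4
  π[w,g](S) → 4
  R → 4
  σ[u='s'](R) → 0
  ρ[w/u](σ[u='s'](R)) → 0
  ρ[g/e](ρ[w/u](σ[u='s'](R))) → 0
  π[w,g](ρ[g/e](ρ[w/u](σ[u='s'](R)))) → 0
  (π[w,g](S) ∪ π[w,g](ρ[g/e](ρ[w/u](σ[u='s'](R))))) → 4

|E| = 4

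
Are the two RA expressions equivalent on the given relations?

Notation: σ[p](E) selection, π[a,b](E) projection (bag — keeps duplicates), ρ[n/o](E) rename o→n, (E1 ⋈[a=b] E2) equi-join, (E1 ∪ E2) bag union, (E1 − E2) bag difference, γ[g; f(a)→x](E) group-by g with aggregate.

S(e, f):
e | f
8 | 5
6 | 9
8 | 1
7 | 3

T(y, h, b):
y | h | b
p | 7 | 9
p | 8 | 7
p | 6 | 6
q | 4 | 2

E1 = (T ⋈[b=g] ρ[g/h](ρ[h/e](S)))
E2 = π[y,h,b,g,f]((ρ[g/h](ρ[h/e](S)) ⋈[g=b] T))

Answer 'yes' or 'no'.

E1 stepwise |·|:
  T → 4
  S → 4
  ρ[h/e](S) → 4
  ρ[g/h](ρ[h/e](S)) → 4
  (T ⋈[b=g] ρ[g/h](ρ[h/e](S))) → 2
E2 stepwise |·|:
  S → 4
  ρ[h/e](S) → 4
  ρ[g/h](ρ[h/e](S)) → 4
  T → 4
  (ρ[g/h](ρ[h/e](S)) ⋈[g=b] T) → 2
  π[y,h,b,g,f]((ρ[g/h](ρ[h/e](S)) ⋈[g=b] T)) → 2

E1 and E2 produce the same multiset:
y | h | b | g | f
p | 6 | 6 | 6 | 9
p | 8 | 7 | 7 | 3

yes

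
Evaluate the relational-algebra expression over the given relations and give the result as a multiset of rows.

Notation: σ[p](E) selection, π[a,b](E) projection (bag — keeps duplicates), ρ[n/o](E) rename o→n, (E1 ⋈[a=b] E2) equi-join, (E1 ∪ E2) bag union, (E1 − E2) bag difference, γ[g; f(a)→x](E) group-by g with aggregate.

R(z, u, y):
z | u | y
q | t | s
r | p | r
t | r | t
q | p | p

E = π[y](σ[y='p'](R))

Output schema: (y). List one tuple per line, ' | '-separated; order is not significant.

Row counts bottom-up:
  R → 4
  σ[y='p'](R) → 1
  π[y](σ[y='p'](R)) → 1

== RESULT ==
y
p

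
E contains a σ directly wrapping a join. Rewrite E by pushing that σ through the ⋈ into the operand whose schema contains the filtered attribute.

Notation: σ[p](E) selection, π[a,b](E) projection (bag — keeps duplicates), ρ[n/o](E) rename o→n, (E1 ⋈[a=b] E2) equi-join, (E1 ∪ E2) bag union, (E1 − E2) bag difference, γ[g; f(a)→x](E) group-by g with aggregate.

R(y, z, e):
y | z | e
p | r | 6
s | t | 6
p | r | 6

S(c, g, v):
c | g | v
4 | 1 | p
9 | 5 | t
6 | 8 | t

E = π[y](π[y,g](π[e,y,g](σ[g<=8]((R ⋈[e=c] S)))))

σ filters on g, owned by the right side.
E' = π[y](π[y,g](π[e,y,g]((R ⋈[e=c] σ[g<=8](S)))))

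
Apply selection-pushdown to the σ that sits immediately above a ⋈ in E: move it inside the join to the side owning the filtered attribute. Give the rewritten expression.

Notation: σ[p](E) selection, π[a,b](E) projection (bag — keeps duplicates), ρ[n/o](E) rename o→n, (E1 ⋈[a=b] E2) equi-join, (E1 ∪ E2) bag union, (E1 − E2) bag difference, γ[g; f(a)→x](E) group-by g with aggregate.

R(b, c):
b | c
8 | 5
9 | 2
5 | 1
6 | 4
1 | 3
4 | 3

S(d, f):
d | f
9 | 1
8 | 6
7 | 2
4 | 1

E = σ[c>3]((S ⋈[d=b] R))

σ filters on c, owned by the right side.
E' = (S ⋈[d=b] σ[c>3](R))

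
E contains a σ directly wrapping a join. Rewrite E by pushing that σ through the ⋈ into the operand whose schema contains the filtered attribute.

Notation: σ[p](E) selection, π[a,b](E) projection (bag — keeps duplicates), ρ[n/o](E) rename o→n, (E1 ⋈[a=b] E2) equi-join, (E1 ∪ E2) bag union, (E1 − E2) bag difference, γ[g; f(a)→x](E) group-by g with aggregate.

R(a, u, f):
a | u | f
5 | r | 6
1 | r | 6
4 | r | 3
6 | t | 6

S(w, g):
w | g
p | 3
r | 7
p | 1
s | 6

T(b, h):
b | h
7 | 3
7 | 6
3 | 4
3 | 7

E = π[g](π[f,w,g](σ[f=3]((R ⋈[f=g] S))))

σ filters on f, owned by the left side.
E' = π[g](π[f,w,g]((σ[f=3](R) ⋈[f=g] S)))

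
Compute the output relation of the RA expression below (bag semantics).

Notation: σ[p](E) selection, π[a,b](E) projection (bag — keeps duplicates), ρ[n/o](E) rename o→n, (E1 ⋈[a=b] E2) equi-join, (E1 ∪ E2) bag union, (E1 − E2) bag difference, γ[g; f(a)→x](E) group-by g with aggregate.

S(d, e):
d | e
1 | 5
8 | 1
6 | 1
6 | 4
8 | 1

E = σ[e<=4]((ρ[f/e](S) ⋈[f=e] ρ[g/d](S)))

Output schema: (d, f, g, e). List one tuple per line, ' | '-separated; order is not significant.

Stepwise |·|:
  S → 5
  ρ[f/e](S) → 5
  S → 5
  ρ[g/d](S) → 5
  (ρ[f/e](S) ⋈[f=e] ρ[g/d](S)) → 11
  σ[e<=4]((ρ[f/e](S) ⋈[f=e] ρ[g/d](S))) → 10

== RESULT ==
d | f | g | e
6 | 1 | 6 | 1
6 | 1 | 8 | 1
6 | 1 | 8 | 1
6 | 4 | 6 | 4
8 | 1 | 6 | 1
8 | 1 | 6 | 1
8 | 1 | 8 | 1
8 | 1 | 8 | 1
8 | 1 | 8 | 1
8 | 1 | 8 | 1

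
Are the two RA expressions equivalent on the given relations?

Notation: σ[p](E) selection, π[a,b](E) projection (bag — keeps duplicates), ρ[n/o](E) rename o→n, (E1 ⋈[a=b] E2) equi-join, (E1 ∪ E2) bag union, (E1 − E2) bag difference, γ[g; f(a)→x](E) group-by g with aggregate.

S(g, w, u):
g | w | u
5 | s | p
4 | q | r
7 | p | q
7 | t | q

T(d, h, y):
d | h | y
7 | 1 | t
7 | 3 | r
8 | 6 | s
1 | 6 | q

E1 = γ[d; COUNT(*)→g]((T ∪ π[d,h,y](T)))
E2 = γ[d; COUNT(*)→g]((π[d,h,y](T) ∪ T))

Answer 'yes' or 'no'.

E1 stepwise |·|:
  T → 4
  T → 4
  π[d,h,y](T) → 4
  (T ∪ π[d,h,y](T)) → 8
  γ[d; COUNT(*)→g]((T ∪ π[d,h,y](T))) → 3
E2 stepwise |·|:
  T → 4
  π[d,h,y](T) → 4
  T → 4
  (π[d,h,y](T) ∪ T) → 8
  γ[d; COUNT(*)→g]((π[d,h,y](T) ∪ T)) → 3

E1 and E2 produce the same multiset:
d | g
1 | 2
7 | 4
8 | 2

yes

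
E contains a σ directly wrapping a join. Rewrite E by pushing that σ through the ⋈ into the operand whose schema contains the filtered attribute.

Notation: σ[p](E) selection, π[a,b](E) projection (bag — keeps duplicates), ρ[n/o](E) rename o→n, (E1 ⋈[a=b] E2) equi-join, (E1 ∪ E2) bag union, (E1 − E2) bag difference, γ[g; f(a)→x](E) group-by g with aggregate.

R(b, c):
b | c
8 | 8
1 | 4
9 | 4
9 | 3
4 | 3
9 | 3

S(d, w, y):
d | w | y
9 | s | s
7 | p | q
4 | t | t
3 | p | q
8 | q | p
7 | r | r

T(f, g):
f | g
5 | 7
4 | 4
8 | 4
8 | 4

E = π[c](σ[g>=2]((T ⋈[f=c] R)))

σ filters on g, owned by the left side.
E' = π[c]((σ[g>=2](T) ⋈[f=c] R))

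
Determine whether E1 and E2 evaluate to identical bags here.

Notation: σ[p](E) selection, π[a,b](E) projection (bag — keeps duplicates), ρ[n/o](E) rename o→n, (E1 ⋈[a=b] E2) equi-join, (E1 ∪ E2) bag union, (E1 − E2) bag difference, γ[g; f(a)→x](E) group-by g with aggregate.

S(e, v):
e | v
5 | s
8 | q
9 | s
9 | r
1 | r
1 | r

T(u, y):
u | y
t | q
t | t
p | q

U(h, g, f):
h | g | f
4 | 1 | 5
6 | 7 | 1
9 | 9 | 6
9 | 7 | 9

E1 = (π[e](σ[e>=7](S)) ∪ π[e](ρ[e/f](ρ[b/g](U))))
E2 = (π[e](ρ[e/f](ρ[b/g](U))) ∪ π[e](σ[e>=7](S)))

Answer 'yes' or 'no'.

E1 subexpression sizes:
  S → 6
  σ[e>=7](S) → 3
  π[e](σ[e>=7](S)) → 3
  U → 4
  ρ[b/g](U) → 4
  ρ[e/f](ρ[b/g](U)) → 4
  π[e](ρ[e/f](ρ[b/g](U))) → 4
  (π[e](σ[e>=7](S)) ∪ π[e](ρ[e/f](ρ[b/g](U)))) → 7
E2 subexpression sizes:
  U → 4
  ρ[b/g](U) → 4
  ρ[e/f](ρ[b/g](U)) → 4
  π[e](ρ[e/f](ρ[b/g](U))) → 4
  S → 6
  σ[e>=7](S) → 3
  π[e](σ[e>=7](S)) → 3
  (π[e](ρ[e/f](ρ[b/g](U))) ∪ π[e](σ[e>=7](S))) → 7

E1 and E2 produce the same multiset:
e
1
5
6
8
9
9
9

yes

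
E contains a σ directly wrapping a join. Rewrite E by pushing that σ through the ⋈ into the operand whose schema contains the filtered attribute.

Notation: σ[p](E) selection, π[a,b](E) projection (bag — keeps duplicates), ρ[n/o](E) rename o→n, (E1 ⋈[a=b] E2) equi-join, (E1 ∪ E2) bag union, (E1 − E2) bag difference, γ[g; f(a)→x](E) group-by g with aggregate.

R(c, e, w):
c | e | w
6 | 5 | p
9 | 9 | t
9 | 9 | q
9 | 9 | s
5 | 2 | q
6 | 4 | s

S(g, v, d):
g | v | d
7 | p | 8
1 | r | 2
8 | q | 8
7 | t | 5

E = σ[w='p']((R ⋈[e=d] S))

σ filters on w, owned by the left side.
E' = (σ[w='p'](R) ⋈[e=d] S)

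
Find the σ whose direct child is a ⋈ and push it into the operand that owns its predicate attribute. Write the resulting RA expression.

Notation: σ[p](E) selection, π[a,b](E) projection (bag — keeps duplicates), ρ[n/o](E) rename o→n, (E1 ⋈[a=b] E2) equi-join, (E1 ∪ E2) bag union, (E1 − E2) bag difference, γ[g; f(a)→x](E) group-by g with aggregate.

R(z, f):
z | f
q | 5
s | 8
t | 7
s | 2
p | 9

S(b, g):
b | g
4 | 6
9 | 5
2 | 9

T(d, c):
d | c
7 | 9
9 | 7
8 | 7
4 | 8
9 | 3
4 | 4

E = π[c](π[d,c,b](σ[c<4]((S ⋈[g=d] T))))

σ filters on c, owned by the right side.
E' = π[c](π[d,c,b]((S ⋈[g=d] σ[c<4](T))))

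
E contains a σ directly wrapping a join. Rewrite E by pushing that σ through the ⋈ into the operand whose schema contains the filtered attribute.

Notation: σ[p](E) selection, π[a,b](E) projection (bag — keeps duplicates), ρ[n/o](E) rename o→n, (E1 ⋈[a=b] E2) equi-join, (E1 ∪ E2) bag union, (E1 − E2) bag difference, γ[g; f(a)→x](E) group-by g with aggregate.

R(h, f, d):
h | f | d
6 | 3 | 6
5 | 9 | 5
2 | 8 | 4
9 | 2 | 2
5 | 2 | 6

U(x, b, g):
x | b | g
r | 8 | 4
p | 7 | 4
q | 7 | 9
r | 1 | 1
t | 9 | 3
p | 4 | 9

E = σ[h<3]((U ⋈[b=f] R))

σ filters on h, owned by the right side.
E' = (U ⋈[b=f] σ[h<3](R))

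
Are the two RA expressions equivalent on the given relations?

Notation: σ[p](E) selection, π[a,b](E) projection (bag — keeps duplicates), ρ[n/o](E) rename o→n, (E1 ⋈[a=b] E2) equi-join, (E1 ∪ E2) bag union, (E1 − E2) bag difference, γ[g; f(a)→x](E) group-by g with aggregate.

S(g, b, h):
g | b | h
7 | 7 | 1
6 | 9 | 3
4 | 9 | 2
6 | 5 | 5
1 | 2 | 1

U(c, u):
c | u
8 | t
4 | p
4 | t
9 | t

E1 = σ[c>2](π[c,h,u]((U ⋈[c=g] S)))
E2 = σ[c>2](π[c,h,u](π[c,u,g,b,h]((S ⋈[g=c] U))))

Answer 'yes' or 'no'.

E1 row counts bottom-up:
  U → 4
  S → 5
  (U ⋈[c=g] S) → 2
  π[c,h,u]((U ⋈[c=g] S)) → 2
  σ[c>2](π[c,h,u]((U ⋈[c=g] S))) → 2
E2 row counts bottom-up:
  S → 5
  U → 4
  (S ⋈[g=c] U) → 2
  π[c,u,g,b,h]((S ⋈[g=c] U)) → 2
  π[c,h,u](π[c,u,g,b,h]((S ⋈[g=c] U))) → 2
  σ[c>2](π[c,h,u](π[c,u,g,b,h]((S ⋈[g=c] U)))) → 2

E1 and E2 produce the same multiset:
c | h | u
4 | 2 | p
4 | 2 | t

yes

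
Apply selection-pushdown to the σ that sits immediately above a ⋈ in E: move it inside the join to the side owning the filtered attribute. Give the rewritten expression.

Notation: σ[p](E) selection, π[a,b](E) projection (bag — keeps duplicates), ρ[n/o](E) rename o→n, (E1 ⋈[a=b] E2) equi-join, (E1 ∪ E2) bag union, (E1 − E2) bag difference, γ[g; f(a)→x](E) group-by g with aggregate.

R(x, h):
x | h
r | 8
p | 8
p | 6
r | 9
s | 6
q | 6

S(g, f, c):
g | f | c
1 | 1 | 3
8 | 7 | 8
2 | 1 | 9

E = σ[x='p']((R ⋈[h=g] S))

σ filters on x, owned by the left side.
E' = (σ[x='p'](R) ⋈[h=g] S)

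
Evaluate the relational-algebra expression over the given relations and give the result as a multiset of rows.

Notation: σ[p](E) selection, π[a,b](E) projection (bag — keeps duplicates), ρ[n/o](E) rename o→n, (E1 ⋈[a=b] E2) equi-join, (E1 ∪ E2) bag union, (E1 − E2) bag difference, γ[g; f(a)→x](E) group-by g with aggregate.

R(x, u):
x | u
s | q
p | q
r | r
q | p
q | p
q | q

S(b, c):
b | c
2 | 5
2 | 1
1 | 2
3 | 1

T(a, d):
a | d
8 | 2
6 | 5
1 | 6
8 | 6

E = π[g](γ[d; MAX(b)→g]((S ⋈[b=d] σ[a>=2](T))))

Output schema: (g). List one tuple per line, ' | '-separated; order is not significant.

Per-node cardinality:
  S → 4
  T → 4
  σ[a>=2](T) → 3
  (S ⋈[b=d] σ[a>=2](T)) → 2
  γ[d; MAX(b)→g]((S ⋈[b=d] σ[a>=2](T))) → 1
  π[g](γ[d; MAX(b)→g]((S ⋈[b=d] σ[a>=2](T)))) → 1

== RESULT ==
g
2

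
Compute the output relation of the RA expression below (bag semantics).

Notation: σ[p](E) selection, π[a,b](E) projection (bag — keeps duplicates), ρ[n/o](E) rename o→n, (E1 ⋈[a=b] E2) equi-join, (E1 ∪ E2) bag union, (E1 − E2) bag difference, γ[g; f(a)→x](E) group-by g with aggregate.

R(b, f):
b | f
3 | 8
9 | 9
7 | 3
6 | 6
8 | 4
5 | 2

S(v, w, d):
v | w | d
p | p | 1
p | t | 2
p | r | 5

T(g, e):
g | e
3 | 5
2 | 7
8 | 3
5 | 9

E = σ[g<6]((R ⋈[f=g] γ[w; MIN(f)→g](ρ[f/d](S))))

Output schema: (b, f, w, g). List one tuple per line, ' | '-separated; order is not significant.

Subexpression sizes:
  R → 6
  S → 3
  ρ[f/d](S) → 3
  γ[w; MIN(f)→g](ρ[f/d](S)) → 3
  (R ⋈[f=g] γ[w; MIN(f)→g](ρ[f/d](S))) → 1
  σ[g<6]((R ⋈[f=g] γ[w; MIN(f)→g](ρ[f/d](S)))) → 1

== RESULT ==
b | f | w | g
5 | 2 | t | 2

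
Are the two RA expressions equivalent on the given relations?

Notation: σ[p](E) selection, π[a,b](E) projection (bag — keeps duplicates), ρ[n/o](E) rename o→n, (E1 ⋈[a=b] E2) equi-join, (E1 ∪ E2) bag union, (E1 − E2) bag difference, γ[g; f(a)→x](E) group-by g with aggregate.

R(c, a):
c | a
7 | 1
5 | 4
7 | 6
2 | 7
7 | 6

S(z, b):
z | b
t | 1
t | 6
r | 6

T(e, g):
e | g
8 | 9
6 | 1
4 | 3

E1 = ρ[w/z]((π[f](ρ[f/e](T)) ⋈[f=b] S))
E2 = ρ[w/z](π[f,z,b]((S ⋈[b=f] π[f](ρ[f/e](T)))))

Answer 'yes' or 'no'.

E1 stepwise |·|:
  T → 3
  ρ[f/e](T) → 3
  π[f](ρ[f/e](T)) → 3
  S → 3
  (π[f](ρ[f/e](T)) ⋈[f=b] S) → 2
  ρ[w/z]((π[f](ρ[f/e](T)) ⋈[f=b] S)) → 2
E2 stepwise |·|:
  S → 3
  T → 3
  ρ[f/e](T) → 3
  π[f](ρ[f/e](T)) → 3
  (S ⋈[b=f] π[f](ρ[f/e](T))) → 2
  π[f,z,b]((S ⋈[b=f] π[f](ρ[f/e](T)))) → 2
  ρ[w/z](π[f,z,b]((S ⋈[b=f] π[f](ρ[f/e](T))))) → 2

E1 and E2 produce the same multiset:
f | w | b
6 | r | 6
6 | t | 6

yes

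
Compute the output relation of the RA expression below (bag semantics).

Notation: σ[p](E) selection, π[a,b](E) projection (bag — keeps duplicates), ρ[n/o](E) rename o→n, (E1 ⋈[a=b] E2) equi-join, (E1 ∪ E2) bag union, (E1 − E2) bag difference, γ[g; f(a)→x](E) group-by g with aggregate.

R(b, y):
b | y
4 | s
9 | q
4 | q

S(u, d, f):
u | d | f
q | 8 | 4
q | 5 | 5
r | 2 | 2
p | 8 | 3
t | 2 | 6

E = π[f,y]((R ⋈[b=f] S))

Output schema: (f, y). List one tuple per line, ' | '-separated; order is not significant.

Per-node cardinality:
  R → 3
  S → 5
  (R ⋈[b=f] S) → 2
  π[f,y]((R ⋈[b=f] S)) → 2

== RESULT ==
f | y
4 | q
4 | s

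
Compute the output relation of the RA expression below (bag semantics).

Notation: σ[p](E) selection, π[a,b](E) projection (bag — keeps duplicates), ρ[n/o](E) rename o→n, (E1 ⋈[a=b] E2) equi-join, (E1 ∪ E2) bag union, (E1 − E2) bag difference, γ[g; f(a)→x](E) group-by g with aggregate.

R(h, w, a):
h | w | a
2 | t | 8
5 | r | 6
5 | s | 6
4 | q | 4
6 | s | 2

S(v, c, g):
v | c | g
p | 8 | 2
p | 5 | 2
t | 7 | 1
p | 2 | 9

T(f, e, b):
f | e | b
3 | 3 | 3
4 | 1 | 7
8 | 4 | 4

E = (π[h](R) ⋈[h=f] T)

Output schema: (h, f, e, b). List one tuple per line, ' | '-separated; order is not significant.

Per-node cardinality:
  R → 5
  π[h](R) → 5
  T → 3
  (π[h](R) ⋈[h=f] T) → 1

== RESULT ==
h | f | e | b
4 | 4 | 1 | 7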